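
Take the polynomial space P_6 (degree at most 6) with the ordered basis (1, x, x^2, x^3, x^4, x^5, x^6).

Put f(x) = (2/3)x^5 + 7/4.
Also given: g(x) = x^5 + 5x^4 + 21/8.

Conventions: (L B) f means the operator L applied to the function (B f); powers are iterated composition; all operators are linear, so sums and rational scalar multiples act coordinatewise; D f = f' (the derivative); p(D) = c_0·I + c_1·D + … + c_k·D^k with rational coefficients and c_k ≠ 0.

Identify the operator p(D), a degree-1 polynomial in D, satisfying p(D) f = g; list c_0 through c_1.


D^0 f = (2/3)x^5 + 7/4
D^1 f = (10/3)x^4
matching coefficients of g against c_0 f + c_1 Df + … from the top degree down determines the c_i
solution: c_0 = 3/2, c_1 = 3/2

c_0 = 3/2, c_1 = 3/2


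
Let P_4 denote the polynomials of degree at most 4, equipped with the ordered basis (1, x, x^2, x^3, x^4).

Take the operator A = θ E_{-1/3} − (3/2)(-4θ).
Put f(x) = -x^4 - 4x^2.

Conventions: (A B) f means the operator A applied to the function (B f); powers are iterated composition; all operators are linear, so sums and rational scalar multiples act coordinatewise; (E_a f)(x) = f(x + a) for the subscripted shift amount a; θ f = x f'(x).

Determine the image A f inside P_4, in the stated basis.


the result is g(x) = -28x^4 + 4x^3 - (172/3)x^2 + (76/27)x

E_{-1/3} f = -x^4 + (4/3)x^3 - (14/3)x^2 + (76/27)x - 37/81
θ E_{-1/3} f = -4x^4 + 4x^3 - (28/3)x^2 + (76/27)x
θ f = -4x^4 - 8x^2
(-4θ) f = 16x^4 + 32x^2
(-(3/2)(-4θ)) f = -24x^4 - 48x^2
(θ E_{-1/3} − (3/2)(-4θ)) f = -28x^4 + 4x^3 - (172/3)x^2 + (76/27)x


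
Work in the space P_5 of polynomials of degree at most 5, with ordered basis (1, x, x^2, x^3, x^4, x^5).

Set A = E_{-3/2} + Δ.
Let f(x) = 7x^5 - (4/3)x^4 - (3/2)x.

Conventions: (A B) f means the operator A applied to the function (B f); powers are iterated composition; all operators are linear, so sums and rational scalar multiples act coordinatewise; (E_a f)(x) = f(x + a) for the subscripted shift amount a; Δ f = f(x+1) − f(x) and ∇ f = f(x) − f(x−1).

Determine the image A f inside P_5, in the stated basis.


E_{-3/2} f = 7x^5 - (323/6)x^4 + (331/2)x^3 - (1017/4)x^2 + (3099/16)x - 1845/32
Δ f = 35x^4 + (194/3)x^3 + 62x^2 + (89/3)x + 25/6
(E_{-3/2} + Δ) f = 7x^5 - (113/6)x^4 + (1381/6)x^3 - (769/4)x^2 + (10721/48)x - 5135/96

g(x) = 7x^5 - (113/6)x^4 + (1381/6)x^3 - (769/4)x^2 + (10721/48)x - 5135/96


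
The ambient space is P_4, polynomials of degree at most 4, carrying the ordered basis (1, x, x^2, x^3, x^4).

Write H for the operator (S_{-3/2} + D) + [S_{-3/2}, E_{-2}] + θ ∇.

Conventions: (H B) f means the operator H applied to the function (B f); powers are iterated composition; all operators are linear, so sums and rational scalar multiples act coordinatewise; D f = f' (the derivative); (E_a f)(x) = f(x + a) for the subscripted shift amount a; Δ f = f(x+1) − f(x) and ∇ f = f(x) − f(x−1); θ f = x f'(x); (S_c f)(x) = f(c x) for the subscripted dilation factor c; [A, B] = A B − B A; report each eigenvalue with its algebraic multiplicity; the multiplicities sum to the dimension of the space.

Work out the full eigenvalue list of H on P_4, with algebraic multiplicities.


image of 1: 1
image of x: -(3/2)x - 4
image of x^2: (9/4)x^2 + 19x - 5
image of x^3: -(27/8)x^3 - (99/4)x^2 + (39/2)x - 35
image of x^4: (81/16)x^4 + (167/2)x^3 - (159/2)x^2 + 214x - 65
the matrix is upper triangular; its diagonal is (1, -3/2, 9/4, -27/8, 81/16)
for a triangular matrix the eigenvalues are the diagonal entries, with algebraic multiplicity their repetition count

λ = -27/8 (multiplicity 1), λ = -3/2 (multiplicity 1), λ = 1 (multiplicity 1), λ = 9/4 (multiplicity 1), λ = 81/16 (multiplicity 1)


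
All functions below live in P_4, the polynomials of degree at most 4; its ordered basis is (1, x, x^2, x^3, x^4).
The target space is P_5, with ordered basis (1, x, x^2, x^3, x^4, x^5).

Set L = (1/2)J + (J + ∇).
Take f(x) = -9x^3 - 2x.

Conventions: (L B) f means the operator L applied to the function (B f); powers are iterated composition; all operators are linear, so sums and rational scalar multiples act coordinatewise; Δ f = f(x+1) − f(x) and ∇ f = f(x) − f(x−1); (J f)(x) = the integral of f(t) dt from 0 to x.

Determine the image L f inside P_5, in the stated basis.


J f = -(9/4)x^4 - x^2
((1/2)J) f = -(9/8)x^4 - (1/2)x^2
J f = -(9/4)x^4 - x^2
∇ f = -27x^2 + 27x - 11
(J + ∇) f = -(9/4)x^4 - 28x^2 + 27x - 11
((1/2)J + (J + ∇)) f = -(27/8)x^4 - (57/2)x^2 + 27x - 11

g(x) = -(27/8)x^4 - (57/2)x^2 + 27x - 11


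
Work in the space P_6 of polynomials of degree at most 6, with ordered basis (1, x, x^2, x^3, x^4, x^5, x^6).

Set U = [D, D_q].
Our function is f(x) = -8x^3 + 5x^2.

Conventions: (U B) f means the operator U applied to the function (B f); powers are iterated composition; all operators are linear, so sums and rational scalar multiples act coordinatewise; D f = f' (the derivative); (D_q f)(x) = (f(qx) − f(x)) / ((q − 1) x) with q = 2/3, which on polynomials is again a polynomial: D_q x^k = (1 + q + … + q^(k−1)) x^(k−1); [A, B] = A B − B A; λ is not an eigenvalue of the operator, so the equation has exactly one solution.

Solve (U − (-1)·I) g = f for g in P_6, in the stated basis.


write g with unknown coordinates in the stated basis and equate coefficients in (U − (-1)·I) g = f
solving from the highest basis element down gives g = -8x^3 + 5x^2 - (56/9)x + 5/3
check: U g = (56/9)x - 5/3
so U g − (-1)·g = -8x^3 + 5x^2 = f ✓

g(x) = -8x^3 + 5x^2 - (56/9)x + 5/3


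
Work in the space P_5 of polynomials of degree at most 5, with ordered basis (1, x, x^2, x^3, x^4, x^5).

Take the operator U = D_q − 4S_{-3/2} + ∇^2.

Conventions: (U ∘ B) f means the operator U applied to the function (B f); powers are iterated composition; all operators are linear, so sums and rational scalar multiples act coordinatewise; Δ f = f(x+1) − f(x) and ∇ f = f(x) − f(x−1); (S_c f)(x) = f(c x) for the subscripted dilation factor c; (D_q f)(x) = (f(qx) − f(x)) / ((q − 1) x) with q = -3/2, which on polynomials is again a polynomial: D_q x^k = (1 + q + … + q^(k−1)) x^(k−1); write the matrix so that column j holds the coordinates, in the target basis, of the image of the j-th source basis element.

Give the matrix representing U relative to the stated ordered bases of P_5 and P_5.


image of 1: -4
image of x: 6x + 1
image of x^2: -9x^2 - (1/2)x + 2
image of x^3: (27/2)x^3 + (7/4)x^2 + 6x - 6
image of x^4: -(81/4)x^4 - (13/8)x^3 + 12x^2 - 24x + 14
image of x^5: (243/8)x^5 + (55/16)x^4 + 20x^3 - 60x^2 + 70x - 30
each image's coordinates form column j of the matrix

the matrix is [[-4, 1, 2, -6, 14, -30]; [0, 6, -1/2, 6, -24, 70]; [0, 0, -9, 7/4, 12, -60]; [0, 0, 0, 27/2, -13/8, 20]; [0, 0, 0, 0, -81/4, 55/16]; [0, 0, 0, 0, 0, 243/8]] (rows listed top to bottom)


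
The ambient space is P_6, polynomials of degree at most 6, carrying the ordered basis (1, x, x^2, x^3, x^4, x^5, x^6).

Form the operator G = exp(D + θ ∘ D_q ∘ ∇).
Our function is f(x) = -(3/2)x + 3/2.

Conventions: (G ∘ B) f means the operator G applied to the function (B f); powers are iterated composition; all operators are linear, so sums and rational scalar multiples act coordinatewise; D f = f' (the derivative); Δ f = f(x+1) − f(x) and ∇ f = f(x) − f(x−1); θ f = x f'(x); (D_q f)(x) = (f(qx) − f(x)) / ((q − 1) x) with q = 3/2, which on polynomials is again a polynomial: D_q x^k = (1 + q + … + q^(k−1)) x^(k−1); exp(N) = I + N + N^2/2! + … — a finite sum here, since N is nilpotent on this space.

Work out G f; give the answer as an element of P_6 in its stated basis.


order-1 term: -3/2
the series for exp(D + θ ∘ D_q ∘ ∇) f terminates at order 1
exp(D + θ ∘ D_q ∘ ∇) f = -(3/2)x

g(x) = -(3/2)x


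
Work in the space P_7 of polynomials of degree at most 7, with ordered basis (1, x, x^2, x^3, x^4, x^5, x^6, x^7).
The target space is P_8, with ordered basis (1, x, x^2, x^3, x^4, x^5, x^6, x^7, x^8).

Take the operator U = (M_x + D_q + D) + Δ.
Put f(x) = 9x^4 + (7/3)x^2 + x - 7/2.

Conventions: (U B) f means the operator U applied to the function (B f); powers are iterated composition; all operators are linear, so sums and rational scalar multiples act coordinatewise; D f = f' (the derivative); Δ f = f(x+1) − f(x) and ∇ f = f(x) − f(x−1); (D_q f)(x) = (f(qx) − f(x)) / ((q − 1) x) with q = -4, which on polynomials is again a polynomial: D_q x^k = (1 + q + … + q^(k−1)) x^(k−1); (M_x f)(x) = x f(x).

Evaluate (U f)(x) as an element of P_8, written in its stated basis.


g(x) = 9x^5 - (1154/3)x^3 + 55x^2 + (209/6)x + 43/3

M_x f = 9x^5 + (7/3)x^3 + x^2 - (7/2)x
D_q f = -459x^3 - 7x + 1
D f = 36x^3 + (14/3)x + 1
(M_x + D_q + D) f = 9x^5 - (1262/3)x^3 + x^2 - (35/6)x + 2
Δ f = 36x^3 + 54x^2 + (122/3)x + 37/3
((M_x + D_q + D) + Δ) f = 9x^5 - (1154/3)x^3 + 55x^2 + (209/6)x + 43/3


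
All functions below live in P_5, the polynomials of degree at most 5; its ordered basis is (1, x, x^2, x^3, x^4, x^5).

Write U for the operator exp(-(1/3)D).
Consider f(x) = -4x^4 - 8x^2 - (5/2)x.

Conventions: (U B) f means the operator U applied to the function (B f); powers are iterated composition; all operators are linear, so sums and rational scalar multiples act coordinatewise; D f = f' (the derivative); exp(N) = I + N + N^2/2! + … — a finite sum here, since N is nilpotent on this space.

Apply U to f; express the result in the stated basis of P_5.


the image equals g(x) = -4x^4 + (16/3)x^3 - (32/3)x^2 + (185/54)x - 17/162

order-1 term: (16/3)x^3 + (16/3)x + 5/6
order-2 term: -(8/3)x^2 - 8/9
order-3 term: (16/27)x
order-4 term: -4/81
the series for exp(-(1/3)D) f terminates at order 4
exp(-(1/3)D) f = -4x^4 + (16/3)x^3 - (32/3)x^2 + (185/54)x - 17/162


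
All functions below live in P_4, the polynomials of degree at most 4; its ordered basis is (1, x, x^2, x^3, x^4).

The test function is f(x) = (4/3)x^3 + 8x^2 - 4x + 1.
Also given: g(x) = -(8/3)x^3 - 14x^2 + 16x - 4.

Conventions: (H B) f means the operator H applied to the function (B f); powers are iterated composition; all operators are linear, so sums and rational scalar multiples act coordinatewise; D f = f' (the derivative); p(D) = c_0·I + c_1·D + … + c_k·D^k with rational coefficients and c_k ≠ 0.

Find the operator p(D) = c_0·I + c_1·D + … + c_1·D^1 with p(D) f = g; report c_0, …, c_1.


D^0 f = (4/3)x^3 + 8x^2 - 4x + 1
D^1 f = 4x^2 + 16x - 4
matching coefficients of g against c_0 f + c_1 Df + … from the top degree down determines the c_i
solution: c_0 = -2, c_1 = 1/2

c_0 = -2, c_1 = 1/2


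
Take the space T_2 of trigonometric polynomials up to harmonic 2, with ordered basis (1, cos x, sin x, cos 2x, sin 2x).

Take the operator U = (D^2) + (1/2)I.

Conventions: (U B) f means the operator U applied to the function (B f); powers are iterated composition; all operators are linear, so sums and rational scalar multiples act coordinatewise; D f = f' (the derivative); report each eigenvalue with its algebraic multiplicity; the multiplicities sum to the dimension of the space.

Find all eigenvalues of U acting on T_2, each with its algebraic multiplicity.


λ = -7/2 (multiplicity 2), λ = -1/2 (multiplicity 2), λ = 1/2 (multiplicity 1)

image of 1: 1/2
image of cos x: -(1/2)cos x
image of sin x: -(1/2)sin x
image of cos 2x: -(7/2)cos 2x
image of sin 2x: -(7/2)sin 2x
the matrix is diagonal; its diagonal is (1/2, -1/2, -1/2, -7/2, -7/2)
for a triangular matrix the eigenvalues are the diagonal entries, with algebraic multiplicity their repetition count


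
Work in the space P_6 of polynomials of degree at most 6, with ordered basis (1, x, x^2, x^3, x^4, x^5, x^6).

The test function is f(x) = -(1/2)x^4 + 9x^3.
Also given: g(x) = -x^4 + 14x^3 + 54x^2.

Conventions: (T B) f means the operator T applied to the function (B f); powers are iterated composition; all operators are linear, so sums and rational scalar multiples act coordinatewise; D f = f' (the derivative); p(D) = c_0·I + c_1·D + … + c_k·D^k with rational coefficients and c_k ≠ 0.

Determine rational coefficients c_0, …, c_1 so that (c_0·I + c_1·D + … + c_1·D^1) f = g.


D^0 f = -(1/2)x^4 + 9x^3
D^1 f = -2x^3 + 27x^2
matching coefficients of g against c_0 f + c_1 Df + … from the top degree down determines the c_i
solution: c_0 = 2, c_1 = 2

c_0 = 2, c_1 = 2


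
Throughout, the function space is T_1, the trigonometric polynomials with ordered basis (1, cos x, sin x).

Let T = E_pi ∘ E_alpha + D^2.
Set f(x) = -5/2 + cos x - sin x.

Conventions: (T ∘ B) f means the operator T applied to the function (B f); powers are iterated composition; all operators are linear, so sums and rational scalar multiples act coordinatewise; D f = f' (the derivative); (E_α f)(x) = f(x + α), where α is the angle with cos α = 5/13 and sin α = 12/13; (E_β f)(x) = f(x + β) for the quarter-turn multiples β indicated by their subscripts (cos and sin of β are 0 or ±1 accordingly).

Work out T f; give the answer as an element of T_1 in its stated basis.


E_alpha f = -5/2 - (7/13)cos x - (17/13)sin x
E_pi E_alpha f = -5/2 + (7/13)cos x + (17/13)sin x
D f = -cos x - sin x
D D f = -cos x + sin x
(E_pi ∘ E_alpha + D^2) f = -5/2 - (6/13)cos x + (30/13)sin x

the image equals g(x) = -5/2 - (6/13)cos x + (30/13)sin x


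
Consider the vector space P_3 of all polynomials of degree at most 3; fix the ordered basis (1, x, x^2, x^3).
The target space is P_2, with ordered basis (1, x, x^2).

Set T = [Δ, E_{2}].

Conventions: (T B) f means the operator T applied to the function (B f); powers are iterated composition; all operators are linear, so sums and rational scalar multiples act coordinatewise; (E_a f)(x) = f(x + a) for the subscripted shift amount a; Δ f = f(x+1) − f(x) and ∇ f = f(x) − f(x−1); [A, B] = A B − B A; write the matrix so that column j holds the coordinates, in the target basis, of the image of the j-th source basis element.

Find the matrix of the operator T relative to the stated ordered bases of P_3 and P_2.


image of 1: 0
image of x: 0
image of x^2: 0
image of x^3: 0
each image's coordinates form column j of the matrix

the matrix is [[0, 0, 0, 0]; [0, 0, 0, 0]; [0, 0, 0, 0]] (rows listed top to bottom)


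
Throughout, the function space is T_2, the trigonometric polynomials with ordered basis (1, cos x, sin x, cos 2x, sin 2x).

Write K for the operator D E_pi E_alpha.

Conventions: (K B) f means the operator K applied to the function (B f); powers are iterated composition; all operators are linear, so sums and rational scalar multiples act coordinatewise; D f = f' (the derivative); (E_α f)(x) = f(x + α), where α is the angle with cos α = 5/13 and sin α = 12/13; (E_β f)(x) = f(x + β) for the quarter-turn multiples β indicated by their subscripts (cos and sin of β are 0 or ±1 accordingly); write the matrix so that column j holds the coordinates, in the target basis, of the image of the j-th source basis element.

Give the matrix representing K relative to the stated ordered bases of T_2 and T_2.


the matrix is [[0, 0, 0, 0, 0]; [0, 12/13, -5/13, 0, 0]; [0, 5/13, 12/13, 0, 0]; [0, 0, 0, -240/169, -238/169]; [0, 0, 0, 238/169, -240/169]] (rows listed top to bottom)

image of 1: 0
image of cos x: (12/13)cos x + (5/13)sin x
image of sin x: -(5/13)cos x + (12/13)sin x
image of cos 2x: -(240/169)cos 2x + (238/169)sin 2x
image of sin 2x: -(238/169)cos 2x - (240/169)sin 2x
each image's coordinates form column j of the matrix


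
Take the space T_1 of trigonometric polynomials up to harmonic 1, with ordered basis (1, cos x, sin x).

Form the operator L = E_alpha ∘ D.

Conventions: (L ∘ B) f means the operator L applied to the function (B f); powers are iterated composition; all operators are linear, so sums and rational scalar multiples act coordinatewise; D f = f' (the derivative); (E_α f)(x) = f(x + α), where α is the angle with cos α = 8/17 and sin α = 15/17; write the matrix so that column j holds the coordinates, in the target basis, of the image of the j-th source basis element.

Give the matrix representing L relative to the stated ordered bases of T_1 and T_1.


the matrix is [[0, 0, 0]; [0, -15/17, 8/17]; [0, -8/17, -15/17]] (rows listed top to bottom)

image of 1: 0
image of cos x: -(15/17)cos x - (8/17)sin x
image of sin x: (8/17)cos x - (15/17)sin x
each image's coordinates form column j of the matrix


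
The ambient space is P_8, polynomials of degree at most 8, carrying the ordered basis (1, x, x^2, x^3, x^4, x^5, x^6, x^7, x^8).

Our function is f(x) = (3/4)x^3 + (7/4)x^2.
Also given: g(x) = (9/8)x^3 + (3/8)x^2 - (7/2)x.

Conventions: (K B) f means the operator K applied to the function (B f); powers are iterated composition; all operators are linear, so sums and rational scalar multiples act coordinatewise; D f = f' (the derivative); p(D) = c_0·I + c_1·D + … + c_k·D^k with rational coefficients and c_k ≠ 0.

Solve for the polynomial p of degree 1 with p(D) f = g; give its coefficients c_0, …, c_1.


D^0 f = (3/4)x^3 + (7/4)x^2
D^1 f = (9/4)x^2 + (7/2)x
matching coefficients of g against c_0 f + c_1 Df + … from the top degree down determines the c_i
solution: c_0 = 3/2, c_1 = -1

p(D) = (3/2)·I − D, i.e. c_0 = 3/2, c_1 = -1


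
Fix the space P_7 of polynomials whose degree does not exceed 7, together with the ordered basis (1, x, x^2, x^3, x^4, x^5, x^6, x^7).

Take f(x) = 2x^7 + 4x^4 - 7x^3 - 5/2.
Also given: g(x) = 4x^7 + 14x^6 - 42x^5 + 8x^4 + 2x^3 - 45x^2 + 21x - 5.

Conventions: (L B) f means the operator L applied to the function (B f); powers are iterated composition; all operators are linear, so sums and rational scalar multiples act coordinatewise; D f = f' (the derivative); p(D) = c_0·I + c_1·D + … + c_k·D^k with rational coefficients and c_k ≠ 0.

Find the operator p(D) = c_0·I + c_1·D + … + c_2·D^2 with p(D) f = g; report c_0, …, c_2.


D^0 f = 2x^7 + 4x^4 - 7x^3 - 5/2
D^1 f = 14x^6 + 16x^3 - 21x^2
D^2 f = 84x^5 + 48x^2 - 42x
matching coefficients of g against c_0 f + c_1 Df + … from the top degree down determines the c_i
solution: c_0 = 2, c_1 = 1, c_2 = -1/2

c_0 = 2, c_1 = 1, c_2 = -1/2


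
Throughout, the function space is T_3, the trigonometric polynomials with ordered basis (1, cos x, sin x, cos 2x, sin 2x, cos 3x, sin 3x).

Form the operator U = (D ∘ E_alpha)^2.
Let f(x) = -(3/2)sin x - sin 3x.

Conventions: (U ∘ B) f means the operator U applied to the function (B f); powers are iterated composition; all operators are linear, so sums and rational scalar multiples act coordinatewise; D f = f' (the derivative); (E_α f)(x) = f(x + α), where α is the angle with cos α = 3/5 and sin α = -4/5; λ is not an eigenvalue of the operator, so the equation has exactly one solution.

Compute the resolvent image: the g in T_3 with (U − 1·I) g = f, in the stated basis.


g(x) = cos x + (3/4)sin x - (23166/373201)cos 3x + (60701/746402)sin 3x

write g with unknown coordinates in the stated basis and equate coefficients in (U − 1·I) g = f
solving from the highest basis element down gives g = cos x + (3/4)sin x - (23166/373201)cos 3x + (60701/746402)sin 3x
check: U g = cos x - (3/4)sin x - (23166/373201)cos 3x - (685701/746402)sin 3x
so U g − 1·g = -(3/2)sin x - sin 3x = f ✓


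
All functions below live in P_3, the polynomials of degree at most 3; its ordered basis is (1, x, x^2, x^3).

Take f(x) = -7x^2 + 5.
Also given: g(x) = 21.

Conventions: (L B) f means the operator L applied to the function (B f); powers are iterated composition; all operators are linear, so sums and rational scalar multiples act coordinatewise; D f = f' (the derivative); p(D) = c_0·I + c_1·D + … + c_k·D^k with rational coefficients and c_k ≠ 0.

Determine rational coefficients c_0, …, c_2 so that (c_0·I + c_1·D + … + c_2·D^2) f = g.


c_0 = 0, c_1 = 0, c_2 = -3/2

D^0 f = -7x^2 + 5
D^1 f = -14x
D^2 f = -14
matching coefficients of g against c_0 f + c_1 Df + … from the top degree down determines the c_i
solution: c_0 = 0, c_1 = 0, c_2 = -3/2


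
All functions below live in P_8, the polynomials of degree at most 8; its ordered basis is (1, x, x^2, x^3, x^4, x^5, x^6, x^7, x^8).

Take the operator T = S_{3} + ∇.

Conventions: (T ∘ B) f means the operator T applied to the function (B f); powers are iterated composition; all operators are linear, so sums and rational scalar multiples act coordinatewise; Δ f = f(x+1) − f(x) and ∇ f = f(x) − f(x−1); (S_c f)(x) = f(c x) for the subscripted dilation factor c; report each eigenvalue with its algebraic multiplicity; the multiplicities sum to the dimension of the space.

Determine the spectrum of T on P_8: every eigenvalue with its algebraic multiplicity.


image of 1: 1
image of x: 3x + 1
image of x^2: 9x^2 + 2x - 1
image of x^3: 27x^3 + 3x^2 - 3x + 1
image of x^4: 81x^4 + 4x^3 - 6x^2 + 4x - 1
image of x^5: 243x^5 + 5x^4 - 10x^3 + 10x^2 - 5x + 1
image of x^6: 729x^6 + 6x^5 - 15x^4 + 20x^3 - 15x^2 + 6x - 1
image of x^7: 2187x^7 + 7x^6 - 21x^5 + 35x^4 - 35x^3 + 21x^2 - 7x + 1
image of x^8: 6561x^8 + 8x^7 - 28x^6 + 56x^5 - 70x^4 + 56x^3 - 28x^2 + 8x - 1
the matrix is upper triangular; its diagonal is (1, 3, 9, 27, 81, 243, 729, 2187, 6561)
for a triangular matrix the eigenvalues are the diagonal entries, with algebraic multiplicity their repetition count

λ = 1 (multiplicity 1), λ = 3 (multiplicity 1), λ = 9 (multiplicity 1), λ = 27 (multiplicity 1), λ = 81 (multiplicity 1), λ = 243 (multiplicity 1), λ = 729 (multiplicity 1), λ = 2187 (multiplicity 1), λ = 6561 (multiplicity 1)


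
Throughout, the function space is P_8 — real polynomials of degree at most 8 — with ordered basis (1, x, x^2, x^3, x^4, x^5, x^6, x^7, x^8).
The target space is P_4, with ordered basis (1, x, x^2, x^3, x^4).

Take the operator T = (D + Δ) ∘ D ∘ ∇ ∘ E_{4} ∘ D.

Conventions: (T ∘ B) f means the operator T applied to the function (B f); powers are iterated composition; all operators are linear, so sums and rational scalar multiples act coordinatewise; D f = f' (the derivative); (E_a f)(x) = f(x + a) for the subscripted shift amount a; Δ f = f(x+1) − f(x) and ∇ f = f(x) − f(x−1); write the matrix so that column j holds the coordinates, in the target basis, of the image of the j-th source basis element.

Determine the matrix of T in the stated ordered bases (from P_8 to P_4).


image of 1: 0
image of x: 0
image of x^2: 0
image of x^3: 0
image of x^4: 48
image of x^5: 240x + 900
image of x^6: 720x^2 + 5400x + 10260
image of x^7: 1680x^3 + 18900x^2 + 71820x + 92190
image of x^8: 3360x^4 + 50400x^3 + 287280x^2 + 737520x + 719488
each image's coordinates form column j of the matrix

the matrix is [[0, 0, 0, 0, 48, 900, 10260, 92190, 719488]; [0, 0, 0, 0, 0, 240, 5400, 71820, 737520]; [0, 0, 0, 0, 0, 0, 720, 18900, 287280]; [0, 0, 0, 0, 0, 0, 0, 1680, 50400]; [0, 0, 0, 0, 0, 0, 0, 0, 3360]] (rows listed top to bottom)


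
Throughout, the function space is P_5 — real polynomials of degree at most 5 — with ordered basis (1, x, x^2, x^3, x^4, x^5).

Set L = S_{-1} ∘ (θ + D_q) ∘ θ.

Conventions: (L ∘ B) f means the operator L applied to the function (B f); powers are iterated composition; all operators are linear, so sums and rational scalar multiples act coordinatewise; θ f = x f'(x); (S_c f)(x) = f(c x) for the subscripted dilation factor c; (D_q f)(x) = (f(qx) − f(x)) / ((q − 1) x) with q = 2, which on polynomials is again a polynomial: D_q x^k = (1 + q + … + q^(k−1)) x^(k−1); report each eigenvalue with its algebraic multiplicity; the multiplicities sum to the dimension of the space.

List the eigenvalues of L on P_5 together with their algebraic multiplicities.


λ = -25 (multiplicity 1), λ = -9 (multiplicity 1), λ = -1 (multiplicity 1), λ = 0 (multiplicity 1), λ = 4 (multiplicity 1), λ = 16 (multiplicity 1)

image of 1: 0
image of x: -x + 1
image of x^2: 4x^2 - 6x
image of x^3: -9x^3 + 21x^2
image of x^4: 16x^4 - 60x^3
image of x^5: -25x^5 + 155x^4
the matrix is upper triangular; its diagonal is (0, -1, 4, -9, 16, -25)
for a triangular matrix the eigenvalues are the diagonal entries, with algebraic multiplicity their repetition count


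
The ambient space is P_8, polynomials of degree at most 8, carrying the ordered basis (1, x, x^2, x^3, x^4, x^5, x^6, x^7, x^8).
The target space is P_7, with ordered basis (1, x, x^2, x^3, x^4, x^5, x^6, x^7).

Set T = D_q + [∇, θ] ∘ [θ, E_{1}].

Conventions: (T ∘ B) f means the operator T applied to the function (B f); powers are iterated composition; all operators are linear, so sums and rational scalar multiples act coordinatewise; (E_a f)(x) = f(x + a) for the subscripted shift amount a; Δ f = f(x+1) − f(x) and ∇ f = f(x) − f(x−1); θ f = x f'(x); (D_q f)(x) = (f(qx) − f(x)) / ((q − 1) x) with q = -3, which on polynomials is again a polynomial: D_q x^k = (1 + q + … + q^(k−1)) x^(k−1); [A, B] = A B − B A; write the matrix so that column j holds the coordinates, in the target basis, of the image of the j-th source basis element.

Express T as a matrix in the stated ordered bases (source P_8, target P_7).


the matrix is [[0, 1, -2, 0, 0, 0, 0, 0, 0]; [0, 0, -2, -6, 0, 0, 0, 0, 0]; [0, 0, 0, 7, -12, 0, 0, 0, 0]; [0, 0, 0, 0, -20, -20, 0, 0, 0]; [0, 0, 0, 0, 0, 61, -30, 0, 0]; [0, 0, 0, 0, 0, 0, -182, -42, 0]; [0, 0, 0, 0, 0, 0, 0, 547, -56]; [0, 0, 0, 0, 0, 0, 0, 0, -1640]] (rows listed top to bottom)

image of 1: 0
image of x: 1
image of x^2: -2x - 2
image of x^3: 7x^2 - 6x
image of x^4: -20x^3 - 12x^2
image of x^5: 61x^4 - 20x^3
image of x^6: -182x^5 - 30x^4
image of x^7: 547x^6 - 42x^5
image of x^8: -1640x^7 - 56x^6
each image's coordinates form column j of the matrix


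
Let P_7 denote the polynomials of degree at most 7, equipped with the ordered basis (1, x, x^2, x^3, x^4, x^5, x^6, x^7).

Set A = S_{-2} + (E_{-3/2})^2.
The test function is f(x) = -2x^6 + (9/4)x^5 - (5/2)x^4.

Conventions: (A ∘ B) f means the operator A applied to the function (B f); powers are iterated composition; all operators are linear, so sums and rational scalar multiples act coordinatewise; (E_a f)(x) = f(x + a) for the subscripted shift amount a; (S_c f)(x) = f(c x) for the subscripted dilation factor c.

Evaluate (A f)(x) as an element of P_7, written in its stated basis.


g(x) = -130x^6 - (135/4)x^5 - (1385/4)x^4 + (2625/2)x^3 - (6345/2)x^2 + (16389/4)x - 8829/4

S_{-2} f = -128x^6 - 72x^5 - 40x^4
E_{-3/2} f = -2x^6 + (81/4)x^5 - (695/8)x^4 + (1605/8)x^3 - (4185/16)x^2 + (11637/64)x - 6723/128
E_{-3/2} E_{-3/2} f = -2x^6 + (153/4)x^5 - (1225/4)x^4 + (2625/2)x^3 - (6345/2)x^2 + (16389/4)x - 8829/4
(S_{-2} + (E_{-3/2})^2) f = -130x^6 - (135/4)x^5 - (1385/4)x^4 + (2625/2)x^3 - (6345/2)x^2 + (16389/4)x - 8829/4


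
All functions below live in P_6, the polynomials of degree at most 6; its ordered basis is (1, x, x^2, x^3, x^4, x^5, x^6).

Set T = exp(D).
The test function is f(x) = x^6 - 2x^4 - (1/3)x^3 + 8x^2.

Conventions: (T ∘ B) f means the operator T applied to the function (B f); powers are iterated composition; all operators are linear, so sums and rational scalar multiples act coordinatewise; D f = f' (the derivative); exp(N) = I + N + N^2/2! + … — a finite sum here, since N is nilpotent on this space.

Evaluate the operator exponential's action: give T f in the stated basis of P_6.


the result is g(x) = x^6 + 6x^5 + 13x^4 + (35/3)x^3 + 10x^2 + 13x + 20/3

order-1 term: 6x^5 - 8x^3 - x^2 + 16x
order-2 term: 15x^4 - 12x^2 - x + 8
order-3 term: 20x^3 - 8x - 1/3
order-4 term: 15x^2 - 2
order-5 term: 6x
order-6 term: 1
the series for exp(D) f terminates at order 6
exp(D) f = x^6 + 6x^5 + 13x^4 + (35/3)x^3 + 10x^2 + 13x + 20/3


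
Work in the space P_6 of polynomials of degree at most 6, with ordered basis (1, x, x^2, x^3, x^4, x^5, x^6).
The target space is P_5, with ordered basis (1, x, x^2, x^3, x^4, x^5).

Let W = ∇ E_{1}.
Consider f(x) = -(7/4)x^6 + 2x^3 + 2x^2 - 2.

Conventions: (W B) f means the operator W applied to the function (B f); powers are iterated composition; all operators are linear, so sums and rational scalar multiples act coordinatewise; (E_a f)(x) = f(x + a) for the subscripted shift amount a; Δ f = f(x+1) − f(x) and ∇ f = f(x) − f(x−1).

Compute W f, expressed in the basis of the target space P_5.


E_{1} f = -(7/4)x^6 - (21/2)x^5 - (105/4)x^4 - 33x^3 - (73/4)x^2 - (1/2)x + 1/4
∇ E_{1} f = -(21/2)x^5 - (105/4)x^4 - 35x^3 - (81/4)x^2 - (1/2)x + 9/4

the image equals g(x) = -(21/2)x^5 - (105/4)x^4 - 35x^3 - (81/4)x^2 - (1/2)x + 9/4


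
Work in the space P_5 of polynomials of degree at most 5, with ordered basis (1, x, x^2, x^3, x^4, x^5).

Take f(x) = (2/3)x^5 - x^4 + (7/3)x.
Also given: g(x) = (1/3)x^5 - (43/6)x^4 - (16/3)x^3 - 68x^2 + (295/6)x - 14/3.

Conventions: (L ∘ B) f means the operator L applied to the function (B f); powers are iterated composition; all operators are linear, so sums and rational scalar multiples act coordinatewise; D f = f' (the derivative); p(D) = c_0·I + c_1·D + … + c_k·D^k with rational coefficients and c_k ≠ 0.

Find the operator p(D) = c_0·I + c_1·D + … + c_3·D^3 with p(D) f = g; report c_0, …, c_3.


c_0 = 1/2, c_1 = -2, c_2 = -1, c_3 = -2

D^0 f = (2/3)x^5 - x^4 + (7/3)x
D^1 f = (10/3)x^4 - 4x^3 + 7/3
D^2 f = (40/3)x^3 - 12x^2
D^3 f = 40x^2 - 24x
matching coefficients of g against c_0 f + c_1 Df + … from the top degree down determines the c_i
solution: c_0 = 1/2, c_1 = -2, c_2 = -1, c_3 = -2


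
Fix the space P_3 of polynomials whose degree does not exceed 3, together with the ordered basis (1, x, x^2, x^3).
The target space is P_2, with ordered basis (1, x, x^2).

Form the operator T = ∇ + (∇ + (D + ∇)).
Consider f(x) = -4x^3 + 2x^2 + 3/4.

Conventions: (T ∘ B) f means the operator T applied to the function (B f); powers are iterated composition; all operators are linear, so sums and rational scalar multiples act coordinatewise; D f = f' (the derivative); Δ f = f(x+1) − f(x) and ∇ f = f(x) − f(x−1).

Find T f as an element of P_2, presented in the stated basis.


the image equals g(x) = -48x^2 + 52x - 18

∇ f = -12x^2 + 16x - 6
∇ f = -12x^2 + 16x - 6
D f = -12x^2 + 4x
∇ f = -12x^2 + 16x - 6
(D + ∇) f = -24x^2 + 20x - 6
(∇ + (D + ∇)) f = -36x^2 + 36x - 12
(∇ + (∇ + (D + ∇))) f = -48x^2 + 52x - 18


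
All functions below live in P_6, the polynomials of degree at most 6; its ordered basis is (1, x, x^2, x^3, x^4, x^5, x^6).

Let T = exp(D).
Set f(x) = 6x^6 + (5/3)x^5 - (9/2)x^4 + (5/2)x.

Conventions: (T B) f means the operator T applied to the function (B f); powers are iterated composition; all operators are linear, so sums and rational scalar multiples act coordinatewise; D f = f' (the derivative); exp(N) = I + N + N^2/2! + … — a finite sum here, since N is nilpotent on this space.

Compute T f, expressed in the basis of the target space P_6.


order-1 term: 36x^5 + (25/3)x^4 - 18x^3 + 5/2
order-2 term: 90x^4 + (50/3)x^3 - 27x^2
order-3 term: 120x^3 + (50/3)x^2 - 18x
order-4 term: 90x^2 + (25/3)x - 9/2
order-5 term: 36x + 5/3
order-6 term: 6
the series for exp(D) f terminates at order 6
exp(D) f = 6x^6 + (113/3)x^5 + (563/6)x^4 + (356/3)x^3 + (239/3)x^2 + (173/6)x + 17/3

the image equals g(x) = 6x^6 + (113/3)x^5 + (563/6)x^4 + (356/3)x^3 + (239/3)x^2 + (173/6)x + 17/3


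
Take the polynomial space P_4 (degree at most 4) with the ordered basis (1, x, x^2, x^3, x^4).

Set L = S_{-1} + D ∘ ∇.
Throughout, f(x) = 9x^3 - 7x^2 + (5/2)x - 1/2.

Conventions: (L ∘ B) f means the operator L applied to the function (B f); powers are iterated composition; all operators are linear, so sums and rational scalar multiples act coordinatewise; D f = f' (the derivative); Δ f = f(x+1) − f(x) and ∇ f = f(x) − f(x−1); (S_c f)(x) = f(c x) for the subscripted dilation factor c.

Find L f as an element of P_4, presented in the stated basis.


the result is g(x) = -9x^3 - 7x^2 + (103/2)x - 83/2

S_{-1} f = -9x^3 - 7x^2 - (5/2)x - 1/2
∇ f = 27x^2 - 41x + 37/2
D ∇ f = 54x - 41
(S_{-1} + D ∘ ∇) f = -9x^3 - 7x^2 + (103/2)x - 83/2


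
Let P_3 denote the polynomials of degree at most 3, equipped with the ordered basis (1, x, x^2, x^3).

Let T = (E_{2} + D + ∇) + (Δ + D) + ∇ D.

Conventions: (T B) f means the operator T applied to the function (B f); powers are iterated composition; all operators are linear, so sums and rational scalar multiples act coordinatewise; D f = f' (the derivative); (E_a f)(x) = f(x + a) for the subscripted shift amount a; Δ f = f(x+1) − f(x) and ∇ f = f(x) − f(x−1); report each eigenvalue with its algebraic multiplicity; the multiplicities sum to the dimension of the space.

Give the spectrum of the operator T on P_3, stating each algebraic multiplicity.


image of 1: 1
image of x: x + 6
image of x^2: x^2 + 12x + 6
image of x^3: x^3 + 18x^2 + 18x + 7
the matrix is upper triangular; its diagonal is (1, 1, 1, 1)
for a triangular matrix the eigenvalues are the diagonal entries, with algebraic multiplicity their repetition count

λ = 1 (multiplicity 4)


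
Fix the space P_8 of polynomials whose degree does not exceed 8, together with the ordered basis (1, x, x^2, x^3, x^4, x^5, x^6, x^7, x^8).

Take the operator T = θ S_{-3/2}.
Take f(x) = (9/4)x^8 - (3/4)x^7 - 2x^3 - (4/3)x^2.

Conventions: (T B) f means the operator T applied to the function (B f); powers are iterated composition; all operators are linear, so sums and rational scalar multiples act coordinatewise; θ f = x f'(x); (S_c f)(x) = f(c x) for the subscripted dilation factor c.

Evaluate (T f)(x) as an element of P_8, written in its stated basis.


g(x) = (59049/128)x^8 + (45927/512)x^7 + (81/4)x^3 - 6x^2

S_{-3/2} f = (59049/1024)x^8 + (6561/512)x^7 + (27/4)x^3 - 3x^2
θ S_{-3/2} f = (59049/128)x^8 + (45927/512)x^7 + (81/4)x^3 - 6x^2


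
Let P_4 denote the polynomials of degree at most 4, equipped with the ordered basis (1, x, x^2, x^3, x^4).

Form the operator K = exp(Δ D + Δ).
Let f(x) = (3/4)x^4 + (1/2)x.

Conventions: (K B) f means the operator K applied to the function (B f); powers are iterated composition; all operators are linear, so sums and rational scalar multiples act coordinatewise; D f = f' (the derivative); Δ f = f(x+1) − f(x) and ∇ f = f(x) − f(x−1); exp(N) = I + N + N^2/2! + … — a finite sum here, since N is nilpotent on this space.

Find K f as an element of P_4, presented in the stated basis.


the result is g(x) = (3/4)x^4 + 3x^3 + 18x^2 + (85/2)x + 203/4

order-1 term: 3x^3 + (27/2)x^2 + 12x + 17/4
order-2 term: (9/2)x^2 + 27x + 129/4
order-3 term: 3x + 27/2
order-4 term: 3/4
the series for exp(Δ D + Δ) f terminates at order 4
exp(Δ D + Δ) f = (3/4)x^4 + 3x^3 + 18x^2 + (85/2)x + 203/4


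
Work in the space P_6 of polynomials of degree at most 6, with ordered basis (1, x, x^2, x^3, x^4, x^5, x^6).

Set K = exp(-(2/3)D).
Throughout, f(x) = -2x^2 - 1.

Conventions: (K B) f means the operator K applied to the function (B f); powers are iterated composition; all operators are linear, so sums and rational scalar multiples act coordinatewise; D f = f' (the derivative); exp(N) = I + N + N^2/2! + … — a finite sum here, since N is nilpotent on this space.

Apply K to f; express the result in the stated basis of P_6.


the image equals g(x) = -2x^2 + (8/3)x - 17/9

order-1 term: (8/3)x
order-2 term: -8/9
the series for exp(-(2/3)D) f terminates at order 2
exp(-(2/3)D) f = -2x^2 + (8/3)x - 17/9


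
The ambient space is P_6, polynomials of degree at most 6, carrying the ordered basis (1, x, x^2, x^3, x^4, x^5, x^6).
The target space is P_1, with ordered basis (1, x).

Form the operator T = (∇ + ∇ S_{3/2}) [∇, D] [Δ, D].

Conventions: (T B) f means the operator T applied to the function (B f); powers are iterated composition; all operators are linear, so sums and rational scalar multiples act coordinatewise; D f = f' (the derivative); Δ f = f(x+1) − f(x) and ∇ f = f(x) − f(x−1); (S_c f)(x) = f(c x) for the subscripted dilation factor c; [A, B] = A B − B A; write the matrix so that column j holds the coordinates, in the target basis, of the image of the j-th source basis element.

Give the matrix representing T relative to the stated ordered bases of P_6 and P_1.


image of 1: 0
image of x: 0
image of x^2: 0
image of x^3: 0
image of x^4: 0
image of x^5: 0
image of x^6: 0
each image's coordinates form column j of the matrix

the matrix is [[0, 0, 0, 0, 0, 0, 0]; [0, 0, 0, 0, 0, 0, 0]] (rows listed top to bottom)


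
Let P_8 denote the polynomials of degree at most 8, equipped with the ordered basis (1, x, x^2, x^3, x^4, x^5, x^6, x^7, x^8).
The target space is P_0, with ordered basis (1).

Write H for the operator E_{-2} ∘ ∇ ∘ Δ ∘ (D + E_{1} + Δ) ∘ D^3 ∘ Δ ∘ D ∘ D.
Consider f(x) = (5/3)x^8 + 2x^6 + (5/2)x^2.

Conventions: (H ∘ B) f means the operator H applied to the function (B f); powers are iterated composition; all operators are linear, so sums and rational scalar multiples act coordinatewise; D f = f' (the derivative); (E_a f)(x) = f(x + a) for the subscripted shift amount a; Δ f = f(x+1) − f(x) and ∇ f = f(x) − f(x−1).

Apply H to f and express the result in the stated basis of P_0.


the image equals g(x) = 67200

D f = (40/3)x^7 + 12x^5 + 5x
D D f = (280/3)x^6 + 60x^4 + 5
Δ D D f = 560x^5 + 1400x^4 + (6320/3)x^3 + 1760x^2 + 800x + 460/3
D (Δ ∘ D ∘ D) f = 2800x^4 + 5600x^3 + 6320x^2 + 3520x + 800
D D (Δ ∘ D ∘ D) f = 11200x^3 + 16800x^2 + 12640x + 3520
D D D (Δ ∘ D ∘ D) f = 33600x^2 + 33600x + 12640
D D^3 (Δ ∘ D ∘ D) f = 67200x + 33600
E_{1} D^3 (Δ ∘ D ∘ D) f = 33600x^2 + 100800x + 79840
Δ D^3 (Δ ∘ D ∘ D) f = 67200x + 67200
(D + E_{1} + Δ) D^3 (Δ ∘ D ∘ D) f = 33600x^2 + 235200x + 180640
Δ (D + E_{1} + Δ) D^3 (Δ ∘ D ∘ D) f = 67200x + 268800
∇ Δ (D + E_{1} + Δ) D^3 (Δ ∘ D ∘ D) f = 67200
E_{-2} ∇ Δ (D + E_{1} + Δ) D^3 (Δ ∘ D ∘ D) f = 67200


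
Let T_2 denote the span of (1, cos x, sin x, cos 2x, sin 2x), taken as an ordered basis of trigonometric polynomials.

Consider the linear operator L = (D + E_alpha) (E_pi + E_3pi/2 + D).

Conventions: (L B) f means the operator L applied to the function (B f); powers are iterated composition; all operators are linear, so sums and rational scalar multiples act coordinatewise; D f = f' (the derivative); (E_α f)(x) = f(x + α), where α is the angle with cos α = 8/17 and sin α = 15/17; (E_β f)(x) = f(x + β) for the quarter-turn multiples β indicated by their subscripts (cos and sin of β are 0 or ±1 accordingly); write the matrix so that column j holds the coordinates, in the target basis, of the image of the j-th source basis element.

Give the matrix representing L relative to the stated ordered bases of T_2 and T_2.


the matrix is [[2, 0, 0, 0, 0]; [0, -8/17, -32/17, 0, 0]; [0, 32/17, -8/17, 0, 0]; [0, 0, 0, -1636/289, -322/289]; [0, 0, 0, 322/289, -1636/289]] (rows listed top to bottom)

image of 1: 2
image of cos x: -(8/17)cos x + (32/17)sin x
image of sin x: -(32/17)cos x - (8/17)sin x
image of cos 2x: -(1636/289)cos 2x + (322/289)sin 2x
image of sin 2x: -(322/289)cos 2x - (1636/289)sin 2x
each image's coordinates form column j of the matrix


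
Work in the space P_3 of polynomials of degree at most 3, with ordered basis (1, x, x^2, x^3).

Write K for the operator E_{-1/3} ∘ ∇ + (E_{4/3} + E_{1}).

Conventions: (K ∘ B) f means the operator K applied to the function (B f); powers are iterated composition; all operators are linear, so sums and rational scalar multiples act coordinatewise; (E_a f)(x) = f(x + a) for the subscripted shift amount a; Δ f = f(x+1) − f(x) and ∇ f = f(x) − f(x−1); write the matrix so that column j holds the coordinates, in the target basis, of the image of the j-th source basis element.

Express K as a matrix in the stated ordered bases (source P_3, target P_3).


image of 1: 2
image of x: 2x + 10/3
image of x^2: 2x^2 + (20/3)x + 10/9
image of x^3: 2x^3 + 10x^2 + (10/3)x + 154/27
each image's coordinates form column j of the matrix

the matrix is [[2, 10/3, 10/9, 154/27]; [0, 2, 20/3, 10/3]; [0, 0, 2, 10]; [0, 0, 0, 2]] (rows listed top to bottom)


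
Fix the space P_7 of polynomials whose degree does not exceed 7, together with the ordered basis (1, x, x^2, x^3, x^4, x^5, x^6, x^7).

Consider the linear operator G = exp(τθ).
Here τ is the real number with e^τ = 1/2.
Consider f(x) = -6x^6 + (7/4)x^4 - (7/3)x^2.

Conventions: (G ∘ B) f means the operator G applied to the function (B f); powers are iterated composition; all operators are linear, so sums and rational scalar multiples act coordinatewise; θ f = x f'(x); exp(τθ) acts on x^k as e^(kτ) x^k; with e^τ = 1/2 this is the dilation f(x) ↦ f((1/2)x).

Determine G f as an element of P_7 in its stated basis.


exp(τθ) x^k = e^(kτ) x^k; with e^τ = 1/2 this sends x^k to (1/2)^k x^k
x^2 ↦ 1/4 x^2
x^4 ↦ 1/16 x^4
x^6 ↦ 1/64 x^6
applying this coordinatewise to f: exp(τθ) f = -(3/32)x^6 + (7/64)x^4 - (7/12)x^2

the image equals g(x) = -(3/32)x^6 + (7/64)x^4 - (7/12)x^2
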